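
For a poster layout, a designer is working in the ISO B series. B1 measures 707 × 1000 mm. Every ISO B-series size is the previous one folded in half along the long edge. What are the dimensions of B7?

88 × 125 mm

B2: ⌊1000/2⌋ × 707 = 500 × 707 mm
B3: ⌊707/2⌋ × 500 = 353 × 500 mm
B4: ⌊500/2⌋ × 353 = 250 × 353 mm
B5: ⌊353/2⌋ × 250 = 176 × 250 mm
B6: ⌊250/2⌋ × 176 = 125 × 176 mm
B7: ⌊176/2⌋ × 125 = 88 × 125 mm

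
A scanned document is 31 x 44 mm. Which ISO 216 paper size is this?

B10 (31 × 44 mm)

Aspect ratio 44/31 ≈ 1.419 — close to the ISO √2 ≈ 1.414.
In the B-series (B0 = 1000 × 1414 mm): B10 = 31 × 44 mm.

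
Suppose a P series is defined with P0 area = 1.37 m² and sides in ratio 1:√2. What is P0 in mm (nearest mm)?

984 × 1392 mm

Let the short side be w mm. Then w · w√2 = 1.37 m² = 1,370,000 mm².
w² = 1,370,000/√2, so w ≈ 984.2 mm; long side = w√2 ≈ 1391.9 mm.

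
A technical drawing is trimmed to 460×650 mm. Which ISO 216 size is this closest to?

C2 (458 × 648 mm)

Aspect ratio 650/460 ≈ 1.413 — close to the ISO √2 ≈ 1.414.
In the C-series (envelope sizes, between A and B): C2 = 458 × 648 mm.
Off by 4 mm total — nearest standard size.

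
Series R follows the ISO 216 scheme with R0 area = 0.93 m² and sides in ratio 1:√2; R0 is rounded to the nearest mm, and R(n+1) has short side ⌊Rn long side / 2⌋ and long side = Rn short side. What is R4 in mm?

Let R0's short side be w mm. w · w√2 = 0.93 m² = 930,000 mm², so w ≈ 810.9 mm and w√2 ≈ 1146.8 mm → R0 = 811 × 1147 mm.
R1: ⌊1147/2⌋ × 811 = 573 × 811 mm
R2: ⌊811/2⌋ × 573 = 405 × 573 mm
R3: ⌊573/2⌋ × 405 = 286 × 405 mm
R4: ⌊405/2⌋ × 286 = 202 × 286 mm

202 × 286 mm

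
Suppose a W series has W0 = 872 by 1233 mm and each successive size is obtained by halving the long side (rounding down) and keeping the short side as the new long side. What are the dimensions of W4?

W1: ⌊1233/2⌋ × 872 = 616 × 872 mm
W2: ⌊872/2⌋ × 616 = 436 × 616 mm
W3: ⌊616/2⌋ × 436 = 308 × 436 mm
W4: ⌊436/2⌋ × 308 = 218 × 308 mm

218 × 308 mm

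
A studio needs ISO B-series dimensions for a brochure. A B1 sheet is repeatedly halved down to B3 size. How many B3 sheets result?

4

B1 = 707 × 1000 mm; B3 = 353 × 500 mm.
Each halving step doubles the count; 2 steps from B1 to B3.
2^2 = 4.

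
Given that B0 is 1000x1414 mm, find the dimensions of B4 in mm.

B1: ⌊1414/2⌋ × 1000 = 707 × 1000 mm
B2: ⌊1000/2⌋ × 707 = 500 × 707 mm
B3: ⌊707/2⌋ × 500 = 353 × 500 mm
B4: ⌊500/2⌋ × 353 = 250 × 353 mm

250 × 353 mm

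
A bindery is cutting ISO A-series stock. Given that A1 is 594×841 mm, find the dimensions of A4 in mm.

A2: ⌊841/2⌋ × 594 = 420 × 594 mm
A3: ⌊594/2⌋ × 420 = 297 × 420 mm
A4: ⌊420/2⌋ × 297 = 210 × 297 mm

210 × 297 mm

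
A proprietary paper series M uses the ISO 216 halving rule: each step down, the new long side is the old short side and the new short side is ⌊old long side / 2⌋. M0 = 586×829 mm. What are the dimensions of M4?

146 × 207 mm

M1 = 414 × 586 mm (from M0 by 1 halving).
M2: ⌊586/2⌋ × 414 = 293 × 414 mm
M3: ⌊414/2⌋ × 293 = 207 × 293 mm
M4: ⌊293/2⌋ × 207 = 146 × 207 mm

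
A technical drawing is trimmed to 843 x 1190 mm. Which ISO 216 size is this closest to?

A0 (841 × 1189 mm)

Aspect ratio 1190/843 ≈ 1.412 — close to the ISO √2 ≈ 1.414.
In the A-series (A0 area = 1 m²): A0 = 841 × 1189 mm.
Off by 3 mm total — nearest standard size.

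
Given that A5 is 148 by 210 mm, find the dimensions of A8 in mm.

52 × 74 mm

A6: ⌊210/2⌋ × 148 = 105 × 148 mm
A7: ⌊148/2⌋ × 105 = 74 × 105 mm
A8: ⌊105/2⌋ × 74 = 52 × 74 mm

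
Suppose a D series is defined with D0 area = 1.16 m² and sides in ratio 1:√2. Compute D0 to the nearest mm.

Let the short side be w mm. Then w · w√2 = 1.16 m² = 1,160,000 mm².
w² = 1,160,000/√2, so w ≈ 905.7 mm; long side = w√2 ≈ 1280.8 mm.

906 × 1281 mm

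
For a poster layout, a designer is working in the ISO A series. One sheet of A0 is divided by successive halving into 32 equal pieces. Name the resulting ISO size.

32 = 2^5, so 5 halving steps.
A0 → A1 → … → A5 after 5 steps.

A5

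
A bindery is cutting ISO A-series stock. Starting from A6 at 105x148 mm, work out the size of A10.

26 × 37 mm

A7: ⌊148/2⌋ × 105 = 74 × 105 mm
A8: ⌊105/2⌋ × 74 = 52 × 74 mm
A9: ⌊74/2⌋ × 52 = 37 × 52 mm
A10: ⌊52/2⌋ × 37 = 26 × 37 mm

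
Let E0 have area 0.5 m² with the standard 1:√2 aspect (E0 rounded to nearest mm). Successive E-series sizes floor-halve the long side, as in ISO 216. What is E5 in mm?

105 × 148 mm

Let E0's short side be w mm. w · w√2 = 0.5 m² = 500,000 mm², so w ≈ 594.6 mm and w√2 ≈ 840.9 mm → E0 = 595 × 841 mm.
E1: ⌊841/2⌋ × 595 = 420 × 595 mm
E2: ⌊595/2⌋ × 420 = 297 × 420 mm
E3: ⌊420/2⌋ × 297 = 210 × 297 mm
E4: ⌊297/2⌋ × 210 = 148 × 210 mm
E5: ⌊210/2⌋ × 148 = 105 × 148 mm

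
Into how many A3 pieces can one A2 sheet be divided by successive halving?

A2 = 420 × 594 mm; A3 = 297 × 420 mm.
Each halving step doubles the count; 1 step from A2 to A3.
2^1 = 2.

2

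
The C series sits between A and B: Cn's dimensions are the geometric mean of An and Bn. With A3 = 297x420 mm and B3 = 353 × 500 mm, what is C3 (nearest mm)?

Short side: √(297 · 353) = √104841 ≈ 323.8 → 324 mm
Long side: √(420 · 500) = √210000 ≈ 458.3 → 458 mm

324 × 458 mm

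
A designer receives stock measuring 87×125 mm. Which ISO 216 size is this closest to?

Aspect ratio 125/87 ≈ 1.437 (ISO target is √2 ≈ 1.414).
In the B-series (B0 = 1000 × 1414 mm): B7 = 88 × 125 mm.
Off by 1 mm total — nearest standard size.

B7 (88 × 125 mm)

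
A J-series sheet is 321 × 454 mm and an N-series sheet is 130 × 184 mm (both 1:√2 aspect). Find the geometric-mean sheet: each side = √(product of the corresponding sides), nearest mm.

Short side: √(321 · 130) = √41730 ≈ 204.3 → 204 mm
Long side: √(454 · 184) = √83536 ≈ 289.0 → 289 mm

204 × 289 mm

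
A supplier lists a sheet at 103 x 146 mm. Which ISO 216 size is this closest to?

Aspect ratio 146/103 ≈ 1.417 — close to the ISO √2 ≈ 1.414.
In the A-series (A0 area = 1 m²): A6 = 105 × 148 mm.
Off by 4 mm total — nearest standard size.

A6 (105 × 148 mm)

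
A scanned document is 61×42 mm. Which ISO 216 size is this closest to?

Aspect ratio 61/42 ≈ 1.452 (ISO target is √2 ≈ 1.414).
In the B-series (B0 = 1000 × 1414 mm): B9 = 44 × 62 mm.
Off by 3 mm total — nearest standard size.

B9 (44 × 62 mm)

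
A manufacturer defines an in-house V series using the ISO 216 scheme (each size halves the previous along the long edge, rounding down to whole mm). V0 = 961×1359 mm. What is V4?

V1: ⌊1359/2⌋ × 961 = 679 × 961 mm
V2: ⌊961/2⌋ × 679 = 480 × 679 mm
V3: ⌊679/2⌋ × 480 = 339 × 480 mm
V4: ⌊480/2⌋ × 339 = 240 × 339 mm

240 × 339 mm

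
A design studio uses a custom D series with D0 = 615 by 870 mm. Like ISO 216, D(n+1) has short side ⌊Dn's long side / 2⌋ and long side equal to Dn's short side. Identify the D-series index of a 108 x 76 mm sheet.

D0: 615 × 870 mm
D1: 435 × 615 mm
D2: 307 × 435 mm
D3: 217 × 307 mm
D4: 153 × 217 mm
D5: 108 × 153 mm
D6: 76 × 108 mm
D7: 54 × 76 mm
→ matches D6.

D6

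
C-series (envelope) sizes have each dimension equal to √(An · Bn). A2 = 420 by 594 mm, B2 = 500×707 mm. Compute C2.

Short side: √(420 · 500) = √210000 ≈ 458.3 → 458 mm
Long side: √(594 · 707) = √419958 ≈ 648.0 → 648 mm

458 × 648 mm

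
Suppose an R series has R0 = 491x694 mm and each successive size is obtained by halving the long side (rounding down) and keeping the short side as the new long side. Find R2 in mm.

245 × 347 mm

R1: ⌊694/2⌋ × 491 = 347 × 491 mm
R2: ⌊491/2⌋ × 347 = 245 × 347 mm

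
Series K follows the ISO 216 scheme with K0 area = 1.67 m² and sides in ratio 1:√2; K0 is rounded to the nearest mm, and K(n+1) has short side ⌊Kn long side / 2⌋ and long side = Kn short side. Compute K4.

Let K0's short side be w mm. w · w√2 = 1.67 m² = 1,670,000 mm², so w ≈ 1086.7 mm and w√2 ≈ 1536.8 mm → K0 = 1087 × 1537 mm.
K1: ⌊1537/2⌋ × 1087 = 768 × 1087 mm
K2: ⌊1087/2⌋ × 768 = 543 × 768 mm
K3: ⌊768/2⌋ × 543 = 384 × 543 mm
K4: ⌊543/2⌋ × 384 = 271 × 384 mm

271 × 384 mm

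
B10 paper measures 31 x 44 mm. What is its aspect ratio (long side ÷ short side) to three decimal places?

44 / 31 = 1.419
ISO 216 targets √2 ≈ 1.414; the +0.005 deviation is from mm rounding.

1.419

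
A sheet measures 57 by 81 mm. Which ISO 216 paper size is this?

Aspect ratio 81/57 ≈ 1.421 — close to the ISO √2 ≈ 1.414.
In the C-series (envelope sizes, between A and B): C8 = 57 × 81 mm.

C8 (57 × 81 mm)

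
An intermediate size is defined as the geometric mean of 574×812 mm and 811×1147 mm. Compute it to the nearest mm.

Short side: √(574 · 811) = √465514 ≈ 682.3 → 682 mm
Long side: √(812 · 1147) = √931364 ≈ 965.1 → 965 mm

682 × 965 mm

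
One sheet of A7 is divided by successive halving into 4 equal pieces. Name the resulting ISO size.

4 = 2^2, so 2 halving steps.
A7 → A8 → … → A9 after 2 steps.

A9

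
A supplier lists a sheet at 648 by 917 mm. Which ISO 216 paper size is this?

Aspect ratio 917/648 ≈ 1.415 — close to the ISO √2 ≈ 1.414.
In the C-series (envelope sizes, between A and B): C1 = 648 × 917 mm.

C1 (648 × 917 mm)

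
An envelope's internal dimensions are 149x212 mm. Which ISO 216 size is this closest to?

A5 (148 × 210 mm)

Aspect ratio 212/149 ≈ 1.423 — close to the ISO √2 ≈ 1.414.
In the A-series (A0 area = 1 m²): A5 = 148 × 210 mm.
Off by 3 mm total — nearest standard size.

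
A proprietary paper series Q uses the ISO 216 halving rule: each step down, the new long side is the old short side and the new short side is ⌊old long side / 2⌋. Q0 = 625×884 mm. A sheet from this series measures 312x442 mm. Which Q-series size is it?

Q0: 625 × 884 mm
Q1: 442 × 625 mm
Q2: 312 × 442 mm
Q3: 221 × 312 mm
→ matches Q2.

Q2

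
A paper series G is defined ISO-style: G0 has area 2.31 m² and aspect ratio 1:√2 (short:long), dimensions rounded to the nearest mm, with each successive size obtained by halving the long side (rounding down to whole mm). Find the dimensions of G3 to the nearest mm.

451 × 639 mm

Let G0's short side be w mm. w · w√2 = 2.31 m² = 2,310,000 mm², so w ≈ 1278.1 mm and w√2 ≈ 1807.4 mm → G0 = 1278 × 1807 mm.
G1: ⌊1807/2⌋ × 1278 = 903 × 1278 mm
G2: ⌊1278/2⌋ × 903 = 639 × 903 mm
G3: ⌊903/2⌋ × 639 = 451 × 639 mm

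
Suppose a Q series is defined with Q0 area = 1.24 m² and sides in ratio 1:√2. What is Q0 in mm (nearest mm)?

Let the short side be w mm. Then w · w√2 = 1.24 m² = 1,240,000 mm².
w² = 1,240,000/√2, so w ≈ 936.4 mm; long side = w√2 ≈ 1324.2 mm.

936 × 1324 mm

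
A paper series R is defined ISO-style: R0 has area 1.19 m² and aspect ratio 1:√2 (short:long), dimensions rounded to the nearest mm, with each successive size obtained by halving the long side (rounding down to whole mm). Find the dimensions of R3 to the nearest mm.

324 × 458 mm

Let R0's short side be w mm. w · w√2 = 1.19 m² = 1,190,000 mm², so w ≈ 917.3 mm and w√2 ≈ 1297.3 mm → R0 = 917 × 1297 mm.
R1: ⌊1297/2⌋ × 917 = 648 × 917 mm
R2: ⌊917/2⌋ × 648 = 458 × 648 mm
R3: ⌊648/2⌋ × 458 = 324 × 458 mm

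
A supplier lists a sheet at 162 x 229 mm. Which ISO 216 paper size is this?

C5 (162 × 229 mm)

Aspect ratio 229/162 ≈ 1.414 — close to the ISO √2 ≈ 1.414.
In the C-series (envelope sizes, between A and B): C5 = 162 × 229 mm.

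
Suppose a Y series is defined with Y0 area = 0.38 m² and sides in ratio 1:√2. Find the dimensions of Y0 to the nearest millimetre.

518 × 733 mm

Let the short side be w mm. Then w · w√2 = 0.38 m² = 380,000 mm².
w² = 380,000/√2, so w ≈ 518.4 mm; long side = w√2 ≈ 733.1 mm.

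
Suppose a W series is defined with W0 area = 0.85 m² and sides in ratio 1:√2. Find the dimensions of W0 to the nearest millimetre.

Let the short side be w mm. Then w · w√2 = 0.85 m² = 850,000 mm².
w² = 850,000/√2, so w ≈ 775.3 mm; long side = w√2 ≈ 1096.4 mm.

775 × 1096 mm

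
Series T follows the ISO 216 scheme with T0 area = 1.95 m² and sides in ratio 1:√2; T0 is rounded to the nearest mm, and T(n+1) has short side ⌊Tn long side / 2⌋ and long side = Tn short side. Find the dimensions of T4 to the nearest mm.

Let T0's short side be w mm. w · w√2 = 1.95 m² = 1,950,000 mm², so w ≈ 1174.2 mm and w√2 ≈ 1660.6 mm → T0 = 1174 × 1661 mm.
T1: ⌊1661/2⌋ × 1174 = 830 × 1174 mm
T2: ⌊1174/2⌋ × 830 = 587 × 830 mm
T3: ⌊830/2⌋ × 587 = 415 × 587 mm
T4: ⌊587/2⌋ × 415 = 293 × 415 mm

293 × 415 mm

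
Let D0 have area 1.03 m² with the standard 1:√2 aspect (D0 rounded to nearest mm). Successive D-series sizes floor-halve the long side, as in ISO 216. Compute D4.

Let D0's short side be w mm. w · w√2 = 1.03 m² = 1,030,000 mm², so w ≈ 853.4 mm and w√2 ≈ 1206.9 mm → D0 = 853 × 1207 mm.
D1: ⌊1207/2⌋ × 853 = 603 × 853 mm
D2: ⌊853/2⌋ × 603 = 426 × 603 mm
D3: ⌊603/2⌋ × 426 = 301 × 426 mm
D4: ⌊426/2⌋ × 301 = 213 × 301 mm

213 × 301 mm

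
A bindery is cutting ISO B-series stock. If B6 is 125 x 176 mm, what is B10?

B7: ⌊176/2⌋ × 125 = 88 × 125 mm
B8: ⌊125/2⌋ × 88 = 62 × 88 mm
B9: ⌊88/2⌋ × 62 = 44 × 62 mm
B10: ⌊62/2⌋ × 44 = 31 × 44 mm

31 × 44 mm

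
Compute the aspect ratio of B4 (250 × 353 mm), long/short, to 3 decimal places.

1.412

353 / 250 = 1.412
ISO 216 targets √2 ≈ 1.414; the -0.002 deviation is from mm rounding.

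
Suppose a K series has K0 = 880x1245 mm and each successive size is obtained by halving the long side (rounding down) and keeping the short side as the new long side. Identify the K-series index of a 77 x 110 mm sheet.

K7

K0: 880 × 1245 mm
K1: 622 × 880 mm
K2: 440 × 622 mm
K3: 311 × 440 mm
K4: 220 × 311 mm
K5: 155 × 220 mm
K6: 110 × 155 mm
K7: 77 × 110 mm
K8: 55 × 77 mm
→ matches K7.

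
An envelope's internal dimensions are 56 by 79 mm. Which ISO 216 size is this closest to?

Aspect ratio 79/56 ≈ 1.411 — close to the ISO √2 ≈ 1.414.
In the C-series (envelope sizes, between A and B): C8 = 57 × 81 mm.
Off by 3 mm total — nearest standard size.

C8 (57 × 81 mm)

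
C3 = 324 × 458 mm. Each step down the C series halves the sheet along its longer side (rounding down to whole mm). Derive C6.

114 × 162 mm

C4: ⌊458/2⌋ × 324 = 229 × 324 mm
C5: ⌊324/2⌋ × 229 = 162 × 229 mm
C6: ⌊229/2⌋ × 162 = 114 × 162 mm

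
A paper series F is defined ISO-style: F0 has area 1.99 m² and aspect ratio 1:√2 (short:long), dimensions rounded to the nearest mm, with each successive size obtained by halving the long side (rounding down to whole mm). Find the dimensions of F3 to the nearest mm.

Let F0's short side be w mm. w · w√2 = 1.99 m² = 1,990,000 mm², so w ≈ 1186.2 mm and w√2 ≈ 1677.6 mm → F0 = 1186 × 1678 mm.
F1: ⌊1678/2⌋ × 1186 = 839 × 1186 mm
F2: ⌊1186/2⌋ × 839 = 593 × 839 mm
F3: ⌊839/2⌋ × 593 = 419 × 593 mm

419 × 593 mm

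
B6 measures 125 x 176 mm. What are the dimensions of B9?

44 × 62 mm

B7: ⌊176/2⌋ × 125 = 88 × 125 mm
B8: ⌊125/2⌋ × 88 = 62 × 88 mm
B9: ⌊88/2⌋ × 62 = 44 × 62 mm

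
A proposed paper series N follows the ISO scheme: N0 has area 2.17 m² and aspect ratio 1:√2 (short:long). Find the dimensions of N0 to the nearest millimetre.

Let the short side be w mm. Then w · w√2 = 2.17 m² = 2,170,000 mm².
w² = 2,170,000/√2, so w ≈ 1238.7 mm; long side = w√2 ≈ 1751.8 mm.

1239 × 1752 mm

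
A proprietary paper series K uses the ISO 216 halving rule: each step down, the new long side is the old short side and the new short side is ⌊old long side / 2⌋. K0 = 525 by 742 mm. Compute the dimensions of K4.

131 × 185 mm

K1: ⌊742/2⌋ × 525 = 371 × 525 mm
K2: ⌊525/2⌋ × 371 = 262 × 371 mm
K3: ⌊371/2⌋ × 262 = 185 × 262 mm
K4: ⌊262/2⌋ × 185 = 131 × 185 mm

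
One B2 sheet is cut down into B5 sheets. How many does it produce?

Each ISO step halves the sheet: 1 × B2 → 2 × B3 → 4 × B4 → 8 × B5
From B2 to B5 is 3 halving steps: 2^3 = 8.

8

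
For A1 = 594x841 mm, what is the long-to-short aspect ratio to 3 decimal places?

1.416

841 / 594 = 1.416
ISO 216 targets √2 ≈ 1.414; the +0.002 deviation is from mm rounding.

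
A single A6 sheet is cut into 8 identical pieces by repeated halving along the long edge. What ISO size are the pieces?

8 = 2^3, so 3 halving steps.
A6 → A7 → … → A9 after 3 steps.

A9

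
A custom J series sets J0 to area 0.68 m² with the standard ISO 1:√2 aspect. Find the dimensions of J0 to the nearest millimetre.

Let the short side be w mm. Then w · w√2 = 0.68 m² = 680,000 mm².
w² = 680,000/√2, so w ≈ 693.4 mm; long side = w√2 ≈ 980.6 mm.

693 × 981 mm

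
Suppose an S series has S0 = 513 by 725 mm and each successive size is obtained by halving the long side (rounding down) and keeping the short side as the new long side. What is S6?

S1: ⌊725/2⌋ × 513 = 362 × 513 mm
S2: ⌊513/2⌋ × 362 = 256 × 362 mm
S3: ⌊362/2⌋ × 256 = 181 × 256 mm
S4: ⌊256/2⌋ × 181 = 128 × 181 mm
S5: ⌊181/2⌋ × 128 = 90 × 128 mm
S6: ⌊128/2⌋ × 90 = 64 × 90 mm

64 × 90 mm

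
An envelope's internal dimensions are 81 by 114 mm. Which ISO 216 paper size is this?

Aspect ratio 114/81 ≈ 1.407 — close to the ISO √2 ≈ 1.414.
In the C-series (envelope sizes, between A and B): C7 = 81 × 114 mm.

C7 (81 × 114 mm)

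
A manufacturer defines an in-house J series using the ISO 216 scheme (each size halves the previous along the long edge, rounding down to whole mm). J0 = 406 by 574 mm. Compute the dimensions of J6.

J1: ⌊574/2⌋ × 406 = 287 × 406 mm
J2: ⌊406/2⌋ × 287 = 203 × 287 mm
J3: ⌊287/2⌋ × 203 = 143 × 203 mm
J4: ⌊203/2⌋ × 143 = 101 × 143 mm
J5: ⌊143/2⌋ × 101 = 71 × 101 mm
J6: ⌊101/2⌋ × 71 = 50 × 71 mm

50 × 71 mm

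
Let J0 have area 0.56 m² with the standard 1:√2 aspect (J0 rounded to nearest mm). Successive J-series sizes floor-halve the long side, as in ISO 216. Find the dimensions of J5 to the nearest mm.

111 × 157 mm

Let J0's short side be w mm. w · w√2 = 0.56 m² = 560,000 mm², so w ≈ 629.3 mm and w√2 ≈ 889.9 mm → J0 = 629 × 890 mm.
J1: ⌊890/2⌋ × 629 = 445 × 629 mm
J2: ⌊629/2⌋ × 445 = 314 × 445 mm
J3: ⌊445/2⌋ × 314 = 222 × 314 mm
J4: ⌊314/2⌋ × 222 = 157 × 222 mm
J5: ⌊222/2⌋ × 157 = 111 × 157 mm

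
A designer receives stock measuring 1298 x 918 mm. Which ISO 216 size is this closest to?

Aspect ratio 1298/918 ≈ 1.414 — close to the ISO √2 ≈ 1.414.
In the C-series (envelope sizes, between A and B): C0 = 917 × 1297 mm.
Off by 2 mm total — nearest standard size.

C0 (917 × 1297 mm)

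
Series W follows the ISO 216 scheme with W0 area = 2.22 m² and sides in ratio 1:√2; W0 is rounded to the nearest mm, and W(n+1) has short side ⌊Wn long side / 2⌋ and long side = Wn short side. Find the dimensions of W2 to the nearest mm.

Let W0's short side be w mm. w · w√2 = 2.22 m² = 2,220,000 mm², so w ≈ 1252.9 mm and w√2 ≈ 1771.9 mm → W0 = 1253 × 1772 mm.
W1: ⌊1772/2⌋ × 1253 = 886 × 1253 mm
W2: ⌊1253/2⌋ × 886 = 626 × 886 mm

626 × 886 mm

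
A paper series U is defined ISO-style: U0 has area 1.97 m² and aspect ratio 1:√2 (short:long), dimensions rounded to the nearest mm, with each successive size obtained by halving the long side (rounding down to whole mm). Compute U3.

Let U0's short side be w mm. w · w√2 = 1.97 m² = 1,970,000 mm², so w ≈ 1180.3 mm and w√2 ≈ 1669.1 mm → U0 = 1180 × 1669 mm.
U1: ⌊1669/2⌋ × 1180 = 834 × 1180 mm
U2: ⌊1180/2⌋ × 834 = 590 × 834 mm
U3: ⌊834/2⌋ × 590 = 417 × 590 mm

417 × 590 mm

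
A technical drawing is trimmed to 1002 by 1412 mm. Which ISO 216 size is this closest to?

Aspect ratio 1412/1002 ≈ 1.409 — close to the ISO √2 ≈ 1.414.
In the B-series (B0 = 1000 × 1414 mm): B0 = 1000 × 1414 mm.
Off by 4 mm total — nearest standard size.

B0 (1000 × 1414 mm)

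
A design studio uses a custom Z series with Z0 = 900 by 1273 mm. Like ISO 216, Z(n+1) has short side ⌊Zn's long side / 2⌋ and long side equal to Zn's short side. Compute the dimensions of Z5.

159 × 225 mm

Z1: ⌊1273/2⌋ × 900 = 636 × 900 mm
Z2: ⌊900/2⌋ × 636 = 450 × 636 mm
Z3: ⌊636/2⌋ × 450 = 318 × 450 mm
Z4: ⌊450/2⌋ × 318 = 225 × 318 mm
Z5: ⌊318/2⌋ × 225 = 159 × 225 mm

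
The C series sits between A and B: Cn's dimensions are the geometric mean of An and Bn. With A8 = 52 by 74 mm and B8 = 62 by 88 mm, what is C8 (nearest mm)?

Short side: √(52 · 62) = √3224 ≈ 56.8 → 57 mm
Long side: √(74 · 88) = √6512 ≈ 80.7 → 81 mm

57 × 81 mm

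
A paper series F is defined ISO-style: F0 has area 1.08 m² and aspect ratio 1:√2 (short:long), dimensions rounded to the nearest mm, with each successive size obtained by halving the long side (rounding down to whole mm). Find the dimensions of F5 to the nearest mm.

Let F0's short side be w mm. w · w√2 = 1.08 m² = 1,080,000 mm², so w ≈ 873.9 mm and w√2 ≈ 1235.9 mm → F0 = 874 × 1236 mm.
F1: ⌊1236/2⌋ × 874 = 618 × 874 mm
F2: ⌊874/2⌋ × 618 = 437 × 618 mm
F3: ⌊618/2⌋ × 437 = 309 × 437 mm
F4: ⌊437/2⌋ × 309 = 218 × 309 mm
F5: ⌊309/2⌋ × 218 = 154 × 218 mm

154 × 218 mm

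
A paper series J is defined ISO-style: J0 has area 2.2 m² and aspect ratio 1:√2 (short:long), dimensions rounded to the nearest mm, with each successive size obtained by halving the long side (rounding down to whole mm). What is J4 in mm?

311 × 441 mm

Let J0's short side be w mm. w · w√2 = 2.2 m² = 2,200,000 mm², so w ≈ 1247.3 mm and w√2 ≈ 1763.9 mm → J0 = 1247 × 1764 mm.
J1: ⌊1764/2⌋ × 1247 = 882 × 1247 mm
J2: ⌊1247/2⌋ × 882 = 623 × 882 mm
J3: ⌊882/2⌋ × 623 = 441 × 623 mm
J4: ⌊623/2⌋ × 441 = 311 × 441 mm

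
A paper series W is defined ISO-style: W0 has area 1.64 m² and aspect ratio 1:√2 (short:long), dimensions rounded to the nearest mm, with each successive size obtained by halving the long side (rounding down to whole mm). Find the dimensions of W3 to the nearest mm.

380 × 538 mm

Let W0's short side be w mm. w · w√2 = 1.64 m² = 1,640,000 mm², so w ≈ 1076.9 mm and w√2 ≈ 1522.9 mm → W0 = 1077 × 1523 mm.
W1: ⌊1523/2⌋ × 1077 = 761 × 1077 mm
W2: ⌊1077/2⌋ × 761 = 538 × 761 mm
W3: ⌊761/2⌋ × 538 = 380 × 538 mm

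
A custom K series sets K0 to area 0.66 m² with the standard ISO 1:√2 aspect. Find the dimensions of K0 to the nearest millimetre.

Let the short side be w mm. Then w · w√2 = 0.66 m² = 660,000 mm².
w² = 660,000/√2, so w ≈ 683.1 mm; long side = w√2 ≈ 966.1 mm.

683 × 966 mm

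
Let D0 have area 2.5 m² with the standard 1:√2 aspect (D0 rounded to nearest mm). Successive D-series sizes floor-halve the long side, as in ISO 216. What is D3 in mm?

470 × 665 mm

Let D0's short side be w mm. w · w√2 = 2.5 m² = 2,500,000 mm², so w ≈ 1329.6 mm and w√2 ≈ 1880.3 mm → D0 = 1330 × 1880 mm.
D1: ⌊1880/2⌋ × 1330 = 940 × 1330 mm
D2: ⌊1330/2⌋ × 940 = 665 × 940 mm
D3: ⌊940/2⌋ × 665 = 470 × 665 mm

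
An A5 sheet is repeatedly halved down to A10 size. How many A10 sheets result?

32

A5 = 148 × 210 mm; A10 = 26 × 37 mm.
Each halving step doubles the count; 5 steps from A5 to A10.
2^5 = 32.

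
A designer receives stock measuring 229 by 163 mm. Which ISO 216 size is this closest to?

C5 (162 × 229 mm)

Aspect ratio 229/163 ≈ 1.405 — close to the ISO √2 ≈ 1.414.
In the C-series (envelope sizes, between A and B): C5 = 162 × 229 mm.
Off by 1 mm total — nearest standard size.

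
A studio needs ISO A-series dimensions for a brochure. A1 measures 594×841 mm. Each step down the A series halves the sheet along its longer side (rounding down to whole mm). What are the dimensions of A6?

A2: ⌊841/2⌋ × 594 = 420 × 594 mm
A3: ⌊594/2⌋ × 420 = 297 × 420 mm
A4: ⌊420/2⌋ × 297 = 210 × 297 mm
A5: ⌊297/2⌋ × 210 = 148 × 210 mm
A6: ⌊210/2⌋ × 148 = 105 × 148 mm

105 × 148 mm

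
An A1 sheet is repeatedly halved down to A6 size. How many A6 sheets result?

A1 = 594 × 841 mm; A6 = 105 × 148 mm.
Each halving step doubles the count; 5 steps from A1 to A6.
2^5 = 32.

32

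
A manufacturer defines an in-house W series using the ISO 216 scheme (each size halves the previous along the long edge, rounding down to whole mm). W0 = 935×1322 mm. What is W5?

W1: ⌊1322/2⌋ × 935 = 661 × 935 mm
W2: ⌊935/2⌋ × 661 = 467 × 661 mm
W3: ⌊661/2⌋ × 467 = 330 × 467 mm
W4: ⌊467/2⌋ × 330 = 233 × 330 mm
W5: ⌊330/2⌋ × 233 = 165 × 233 mm

165 × 233 mm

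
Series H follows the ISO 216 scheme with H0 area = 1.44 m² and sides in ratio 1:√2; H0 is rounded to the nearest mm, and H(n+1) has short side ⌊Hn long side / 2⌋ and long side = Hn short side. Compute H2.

504 × 713 mm

Let H0's short side be w mm. w · w√2 = 1.44 m² = 1,440,000 mm², so w ≈ 1009.1 mm and w√2 ≈ 1427.0 mm → H0 = 1009 × 1427 mm.
H1: ⌊1427/2⌋ × 1009 = 713 × 1009 mm
H2: ⌊1009/2⌋ × 713 = 504 × 713 mm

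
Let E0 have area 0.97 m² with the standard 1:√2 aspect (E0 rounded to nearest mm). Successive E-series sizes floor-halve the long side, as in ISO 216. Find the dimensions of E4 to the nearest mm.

207 × 292 mm

Let E0's short side be w mm. w · w√2 = 0.97 m² = 970,000 mm², so w ≈ 828.2 mm and w√2 ≈ 1171.2 mm → E0 = 828 × 1171 mm.
E1: ⌊1171/2⌋ × 828 = 585 × 828 mm
E2: ⌊828/2⌋ × 585 = 414 × 585 mm
E3: ⌊585/2⌋ × 414 = 292 × 414 mm
E4: ⌊414/2⌋ × 292 = 207 × 292 mm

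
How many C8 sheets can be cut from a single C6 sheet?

C6 = 114 × 162 mm; C8 = 57 × 81 mm.
Each halving step doubles the count; 2 steps from C6 to C8.
2^2 = 4.

4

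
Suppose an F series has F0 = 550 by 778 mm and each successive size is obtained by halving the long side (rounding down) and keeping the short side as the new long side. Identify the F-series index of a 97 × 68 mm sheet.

F6

F0: 550 × 778 mm
F1: 389 × 550 mm
F2: 275 × 389 mm
F3: 194 × 275 mm
F4: 137 × 194 mm
F5: 97 × 137 mm
F6: 68 × 97 mm
F7: 48 × 68 mm
→ matches F6.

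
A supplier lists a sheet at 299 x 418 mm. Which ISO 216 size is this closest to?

A3 (297 × 420 mm)

Aspect ratio 418/299 ≈ 1.398 (ISO target is √2 ≈ 1.414).
In the A-series (A0 area = 1 m²): A3 = 297 × 420 mm.
Off by 4 mm total — nearest standard size.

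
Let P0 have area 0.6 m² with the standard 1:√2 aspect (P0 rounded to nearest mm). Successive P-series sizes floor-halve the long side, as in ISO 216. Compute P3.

Let P0's short side be w mm. w · w√2 = 0.6 m² = 600,000 mm², so w ≈ 651.4 mm and w√2 ≈ 921.2 mm → P0 = 651 × 921 mm.
P1: ⌊921/2⌋ × 651 = 460 × 651 mm
P2: ⌊651/2⌋ × 460 = 325 × 460 mm
P3: ⌊460/2⌋ × 325 = 230 × 325 mm

230 × 325 mm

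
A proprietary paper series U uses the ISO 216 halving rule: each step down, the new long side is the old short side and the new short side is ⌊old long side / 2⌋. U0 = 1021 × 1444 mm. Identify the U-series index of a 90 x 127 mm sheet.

U0: 1021 × 1444 mm
U1: 722 × 1021 mm
U2: 510 × 722 mm
U3: 361 × 510 mm
U4: 255 × 361 mm
U5: 180 × 255 mm
U6: 127 × 180 mm
U7: 90 × 127 mm
U8: 63 × 90 mm
→ matches U7.

U7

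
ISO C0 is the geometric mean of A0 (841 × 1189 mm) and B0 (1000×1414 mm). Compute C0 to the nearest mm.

Short: √(841 · 1000) = √841000 ≈ 917.1 mm.
Long: √(1189 · 1414) = √1681246 ≈ 1296.6 mm.

917 × 1297 mm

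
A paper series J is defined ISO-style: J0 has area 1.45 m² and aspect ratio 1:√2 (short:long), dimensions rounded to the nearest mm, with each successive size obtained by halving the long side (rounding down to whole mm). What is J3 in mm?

358 × 506 mm

Let J0's short side be w mm. w · w√2 = 1.45 m² = 1,450,000 mm², so w ≈ 1012.6 mm and w√2 ≈ 1432.0 mm → J0 = 1013 × 1432 mm.
J1: ⌊1432/2⌋ × 1013 = 716 × 1013 mm
J2: ⌊1013/2⌋ × 716 = 506 × 716 mm
J3: ⌊716/2⌋ × 506 = 358 × 506 mm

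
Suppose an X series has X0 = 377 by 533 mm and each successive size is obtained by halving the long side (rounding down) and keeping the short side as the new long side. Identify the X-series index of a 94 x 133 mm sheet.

X4

X0: 377 × 533 mm
X1: 266 × 377 mm
X2: 188 × 266 mm
X3: 133 × 188 mm
X4: 94 × 133 mm
X5: 66 × 94 mm
→ matches X4.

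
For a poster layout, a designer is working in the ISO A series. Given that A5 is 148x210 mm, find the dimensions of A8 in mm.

A6: ⌊210/2⌋ × 148 = 105 × 148 mm
A7: ⌊148/2⌋ × 105 = 74 × 105 mm
A8: ⌊105/2⌋ × 74 = 52 × 74 mm

52 × 74 mm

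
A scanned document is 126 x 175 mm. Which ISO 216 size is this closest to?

Aspect ratio 175/126 ≈ 1.389 (ISO target is √2 ≈ 1.414).
In the B-series (B0 = 1000 × 1414 mm): B6 = 125 × 176 mm.
Off by 2 mm total — nearest standard size.

B6 (125 × 176 mm)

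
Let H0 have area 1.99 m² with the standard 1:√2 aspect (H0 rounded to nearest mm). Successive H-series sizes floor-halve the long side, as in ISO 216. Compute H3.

419 × 593 mm

Let H0's short side be w mm. w · w√2 = 1.99 m² = 1,990,000 mm², so w ≈ 1186.2 mm and w√2 ≈ 1677.6 mm → H0 = 1186 × 1678 mm.
H1: ⌊1678/2⌋ × 1186 = 839 × 1186 mm
H2: ⌊1186/2⌋ × 839 = 593 × 839 mm
H3: ⌊839/2⌋ × 593 = 419 × 593 mm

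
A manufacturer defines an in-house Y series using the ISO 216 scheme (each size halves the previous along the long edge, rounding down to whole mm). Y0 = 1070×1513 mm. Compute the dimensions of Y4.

267 × 378 mm

Y1: ⌊1513/2⌋ × 1070 = 756 × 1070 mm
Y2: ⌊1070/2⌋ × 756 = 535 × 756 mm
Y3: ⌊756/2⌋ × 535 = 378 × 535 mm
Y4: ⌊535/2⌋ × 378 = 267 × 378 mm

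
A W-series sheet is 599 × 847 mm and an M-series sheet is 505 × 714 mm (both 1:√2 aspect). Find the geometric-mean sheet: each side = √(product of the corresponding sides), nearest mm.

Short side: √(599 · 505) = √302495 ≈ 550.0 → 550 mm
Long side: √(847 · 714) = √604758 ≈ 777.7 → 778 mm

550 × 778 mm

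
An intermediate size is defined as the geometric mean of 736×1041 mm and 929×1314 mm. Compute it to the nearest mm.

Short side: √(736 · 929) = √683744 ≈ 826.9 → 827 mm
Long side: √(1041 · 1314) = √1367874 ≈ 1169.6 → 1170 mm

827 × 1170 mm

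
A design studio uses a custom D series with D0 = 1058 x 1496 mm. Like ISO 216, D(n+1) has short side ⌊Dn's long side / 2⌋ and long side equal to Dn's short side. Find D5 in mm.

187 × 264 mm

D1: ⌊1496/2⌋ × 1058 = 748 × 1058 mm
D2: ⌊1058/2⌋ × 748 = 529 × 748 mm
D3: ⌊748/2⌋ × 529 = 374 × 529 mm
D4: ⌊529/2⌋ × 374 = 264 × 374 mm
D5: ⌊374/2⌋ × 264 = 187 × 264 mm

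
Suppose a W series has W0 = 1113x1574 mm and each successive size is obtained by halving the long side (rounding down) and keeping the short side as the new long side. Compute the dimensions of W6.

139 × 196 mm

W1 = 787 × 1113 mm (from W0 by 1 halving).
W2: ⌊1113/2⌋ × 787 = 556 × 787 mm
W3: ⌊787/2⌋ × 556 = 393 × 556 mm
W4: ⌊556/2⌋ × 393 = 278 × 393 mm
W5: ⌊393/2⌋ × 278 = 196 × 278 mm
W6: ⌊278/2⌋ × 196 = 139 × 196 mm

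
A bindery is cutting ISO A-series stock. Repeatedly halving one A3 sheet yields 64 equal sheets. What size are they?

A9

64 = 2^6, so 6 halving steps.
A3 → A4 → … → A9 after 6 steps.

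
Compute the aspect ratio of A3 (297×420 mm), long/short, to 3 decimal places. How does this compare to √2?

420 / 297 = 1.414
Matches √2 ≈ 1.414 — the ISO 216 defining ratio.

1.414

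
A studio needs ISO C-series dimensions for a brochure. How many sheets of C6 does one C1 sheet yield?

32

Each ISO step halves the sheet: 1 × C1 → 2 × C2 → 4 × C3 → 8 × C4 → …
From C1 to C6 is 5 halving steps: 2^5 = 32.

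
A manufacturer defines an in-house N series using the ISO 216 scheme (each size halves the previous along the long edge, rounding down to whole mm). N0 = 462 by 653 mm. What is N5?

81 × 115 mm

N1: ⌊653/2⌋ × 462 = 326 × 462 mm
N2: ⌊462/2⌋ × 326 = 231 × 326 mm
N3: ⌊326/2⌋ × 231 = 163 × 231 mm
N4: ⌊231/2⌋ × 163 = 115 × 163 mm
N5: ⌊163/2⌋ × 115 = 81 × 115 mm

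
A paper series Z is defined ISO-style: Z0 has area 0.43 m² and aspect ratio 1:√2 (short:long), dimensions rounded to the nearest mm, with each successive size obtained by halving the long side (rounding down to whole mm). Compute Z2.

275 × 390 mm

Let Z0's short side be w mm. w · w√2 = 0.43 m² = 430,000 mm², so w ≈ 551.4 mm and w√2 ≈ 779.8 mm → Z0 = 551 × 780 mm.
Z1: ⌊780/2⌋ × 551 = 390 × 551 mm
Z2: ⌊551/2⌋ × 390 = 275 × 390 mm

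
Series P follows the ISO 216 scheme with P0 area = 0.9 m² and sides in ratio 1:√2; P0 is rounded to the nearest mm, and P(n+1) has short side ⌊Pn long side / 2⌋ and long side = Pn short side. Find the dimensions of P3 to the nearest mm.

282 × 399 mm

Let P0's short side be w mm. w · w√2 = 0.9 m² = 900,000 mm², so w ≈ 797.7 mm and w√2 ≈ 1128.2 mm → P0 = 798 × 1128 mm.
P1: ⌊1128/2⌋ × 798 = 564 × 798 mm
P2: ⌊798/2⌋ × 564 = 399 × 564 mm
P3: ⌊564/2⌋ × 399 = 282 × 399 mm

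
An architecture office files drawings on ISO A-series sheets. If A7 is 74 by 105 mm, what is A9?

A8: ⌊105/2⌋ × 74 = 52 × 74 mm
A9: ⌊74/2⌋ × 52 = 37 × 52 mm

37 × 52 mm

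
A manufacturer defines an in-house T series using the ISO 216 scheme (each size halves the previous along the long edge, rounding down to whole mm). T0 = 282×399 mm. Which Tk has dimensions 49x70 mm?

T5

T0: 282 × 399 mm
T1: 199 × 282 mm
T2: 141 × 199 mm
T3: 99 × 141 mm
T4: 70 × 99 mm
T5: 49 × 70 mm
T6: 35 × 49 mm
→ matches T5.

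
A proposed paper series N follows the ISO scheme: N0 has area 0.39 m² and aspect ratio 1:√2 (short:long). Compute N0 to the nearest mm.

Let the short side be w mm. Then w · w√2 = 0.39 m² = 390,000 mm².
w² = 390,000/√2, so w ≈ 525.1 mm; long side = w√2 ≈ 742.7 mm.

525 × 743 mm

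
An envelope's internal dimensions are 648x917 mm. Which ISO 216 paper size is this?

C1 (648 × 917 mm)

Aspect ratio 917/648 ≈ 1.415 — close to the ISO √2 ≈ 1.414.
In the C-series (envelope sizes, between A and B): C1 = 648 × 917 mm.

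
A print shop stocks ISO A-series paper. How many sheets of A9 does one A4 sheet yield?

Each ISO step halves the sheet: 1 × A4 → 2 × A5 → 4 × A6 → 8 × A7 → …
From A4 to A9 is 5 halving steps: 2^5 = 32.

32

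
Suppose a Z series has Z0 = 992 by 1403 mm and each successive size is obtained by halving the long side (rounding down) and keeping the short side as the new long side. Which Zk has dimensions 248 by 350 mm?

Z0: 992 × 1403 mm
Z1: 701 × 992 mm
Z2: 496 × 701 mm
Z3: 350 × 496 mm
Z4: 248 × 350 mm
Z5: 175 × 248 mm
→ matches Z4.

Z4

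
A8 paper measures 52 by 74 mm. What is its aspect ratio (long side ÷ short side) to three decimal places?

74 / 52 = 1.423
ISO 216 targets √2 ≈ 1.414; the +0.009 deviation is from mm rounding.

1.423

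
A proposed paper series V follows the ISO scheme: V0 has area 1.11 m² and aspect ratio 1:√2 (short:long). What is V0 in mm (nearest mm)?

Let the short side be w mm. Then w · w√2 = 1.11 m² = 1,110,000 mm².
w² = 1,110,000/√2, so w ≈ 885.9 mm; long side = w√2 ≈ 1252.9 mm.

886 × 1253 mm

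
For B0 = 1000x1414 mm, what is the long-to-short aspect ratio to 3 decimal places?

1414 / 1000 = 1.414
Matches √2 ≈ 1.414 — the ISO 216 defining ratio.

1.414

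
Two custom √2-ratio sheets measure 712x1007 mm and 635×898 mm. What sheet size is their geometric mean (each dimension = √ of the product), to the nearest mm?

Short side: √(712 · 635) = √452120 ≈ 672.4 → 672 mm
Long side: √(1007 · 898) = √904286 ≈ 950.9 → 951 mm

672 × 951 mm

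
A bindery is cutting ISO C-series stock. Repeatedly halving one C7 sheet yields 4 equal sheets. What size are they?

4 = 2^2, so 2 halving steps.
C7 → C8 → … → C9 after 2 steps.

C9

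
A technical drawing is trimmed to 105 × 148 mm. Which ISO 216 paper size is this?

Aspect ratio 148/105 ≈ 1.410 — close to the ISO √2 ≈ 1.414.
In the A-series (A0 area = 1 m²): A6 = 105 × 148 mm.

A6 (105 × 148 mm)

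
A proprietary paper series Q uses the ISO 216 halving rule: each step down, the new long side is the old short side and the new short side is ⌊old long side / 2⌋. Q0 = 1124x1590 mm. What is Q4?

281 × 397 mm

Q1 = 795 × 1124 mm (from Q0 by 1 halving).
Q2: ⌊1124/2⌋ × 795 = 562 × 795 mm
Q3: ⌊795/2⌋ × 562 = 397 × 562 mm
Q4: ⌊562/2⌋ × 397 = 281 × 397 mm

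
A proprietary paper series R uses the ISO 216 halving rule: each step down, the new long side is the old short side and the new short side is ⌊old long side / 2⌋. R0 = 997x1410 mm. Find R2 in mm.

R1: ⌊1410/2⌋ × 997 = 705 × 997 mm
R2: ⌊997/2⌋ × 705 = 498 × 705 mm

498 × 705 mm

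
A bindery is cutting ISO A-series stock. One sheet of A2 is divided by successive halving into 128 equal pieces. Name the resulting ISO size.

A9

128 = 2^7, so 7 halving steps.
A2 → A3 → … → A9 after 7 steps.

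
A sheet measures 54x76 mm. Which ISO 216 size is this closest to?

A8 (52 × 74 mm)

Aspect ratio 76/54 ≈ 1.407 — close to the ISO √2 ≈ 1.414.
In the A-series (A0 area = 1 m²): A8 = 52 × 74 mm.
Off by 4 mm total — nearest standard size.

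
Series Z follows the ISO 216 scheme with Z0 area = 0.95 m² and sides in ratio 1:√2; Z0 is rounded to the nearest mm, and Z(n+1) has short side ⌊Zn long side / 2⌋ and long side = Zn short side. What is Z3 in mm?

289 × 410 mm

Let Z0's short side be w mm. w · w√2 = 0.95 m² = 950,000 mm², so w ≈ 819.6 mm and w√2 ≈ 1159.1 mm → Z0 = 820 × 1159 mm.
Z1: ⌊1159/2⌋ × 820 = 579 × 820 mm
Z2: ⌊820/2⌋ × 579 = 410 × 579 mm
Z3: ⌊579/2⌋ × 410 = 289 × 410 mm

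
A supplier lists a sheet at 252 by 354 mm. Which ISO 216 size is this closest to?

B4 (250 × 353 mm)

Aspect ratio 354/252 ≈ 1.405 — close to the ISO √2 ≈ 1.414.
In the B-series (B0 = 1000 × 1414 mm): B4 = 250 × 353 mm.
Off by 3 mm total — nearest standard size.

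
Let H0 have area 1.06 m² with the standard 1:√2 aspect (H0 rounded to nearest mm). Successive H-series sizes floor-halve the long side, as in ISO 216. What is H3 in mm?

Let H0's short side be w mm. w · w√2 = 1.06 m² = 1,060,000 mm², so w ≈ 865.8 mm and w√2 ≈ 1224.4 mm → H0 = 866 × 1224 mm.
H1: ⌊1224/2⌋ × 866 = 612 × 866 mm
H2: ⌊866/2⌋ × 612 = 433 × 612 mm
H3: ⌊612/2⌋ × 433 = 306 × 433 mm

306 × 433 mm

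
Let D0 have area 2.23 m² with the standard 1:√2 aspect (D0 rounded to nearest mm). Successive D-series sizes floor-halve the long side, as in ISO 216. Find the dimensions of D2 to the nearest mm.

628 × 888 mm

Let D0's short side be w mm. w · w√2 = 2.23 m² = 2,230,000 mm², so w ≈ 1255.7 mm and w√2 ≈ 1775.9 mm → D0 = 1256 × 1776 mm.
D1: ⌊1776/2⌋ × 1256 = 888 × 1256 mm
D2: ⌊1256/2⌋ × 888 = 628 × 888 mm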